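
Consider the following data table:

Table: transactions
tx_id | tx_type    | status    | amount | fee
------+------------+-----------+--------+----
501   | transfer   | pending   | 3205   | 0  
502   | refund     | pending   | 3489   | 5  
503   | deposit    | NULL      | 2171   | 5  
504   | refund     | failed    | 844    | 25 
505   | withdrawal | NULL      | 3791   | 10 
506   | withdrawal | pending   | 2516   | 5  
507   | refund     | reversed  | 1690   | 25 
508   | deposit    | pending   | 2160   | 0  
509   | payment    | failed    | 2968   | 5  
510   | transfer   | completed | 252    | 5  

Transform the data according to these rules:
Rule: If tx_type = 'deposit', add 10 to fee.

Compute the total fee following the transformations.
105

Step 1: Count records where tx_type = 'deposit': 2
Step 2: Total bonus added: 2 × 10 = 20
Step 3: Original sum of fee: 85
Step 4: Final sum = 85 + 20 = 105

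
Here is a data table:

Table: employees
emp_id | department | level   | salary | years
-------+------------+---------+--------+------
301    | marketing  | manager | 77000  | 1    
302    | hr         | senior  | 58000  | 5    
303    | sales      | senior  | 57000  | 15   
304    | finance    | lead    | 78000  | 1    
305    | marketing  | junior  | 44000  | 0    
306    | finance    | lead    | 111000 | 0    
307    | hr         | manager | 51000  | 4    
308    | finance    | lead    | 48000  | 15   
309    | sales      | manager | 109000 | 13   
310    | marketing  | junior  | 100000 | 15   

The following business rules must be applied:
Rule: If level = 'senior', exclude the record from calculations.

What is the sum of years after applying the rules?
49

Step 1: Identify records where level = 'senior'
Step 2: The excluded records sum to 20
Step 3: Original total years = 69
Step 4: Remaining total = 69 - 20 = 49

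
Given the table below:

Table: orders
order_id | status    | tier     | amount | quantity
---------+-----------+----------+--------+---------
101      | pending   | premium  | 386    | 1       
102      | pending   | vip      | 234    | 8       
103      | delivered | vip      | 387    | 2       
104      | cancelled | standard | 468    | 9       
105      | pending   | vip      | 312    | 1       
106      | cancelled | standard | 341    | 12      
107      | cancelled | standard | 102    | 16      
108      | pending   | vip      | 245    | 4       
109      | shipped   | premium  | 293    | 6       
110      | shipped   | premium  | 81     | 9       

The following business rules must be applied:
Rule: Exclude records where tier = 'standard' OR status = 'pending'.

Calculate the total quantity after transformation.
17

Step 1: Find records where tier = 'standard' OR status = 'pending'
Step 2: 7 records match, summing to 51
Step 3: Original sum: 68
Step 4: Remaining sum = 68 - 51 = 17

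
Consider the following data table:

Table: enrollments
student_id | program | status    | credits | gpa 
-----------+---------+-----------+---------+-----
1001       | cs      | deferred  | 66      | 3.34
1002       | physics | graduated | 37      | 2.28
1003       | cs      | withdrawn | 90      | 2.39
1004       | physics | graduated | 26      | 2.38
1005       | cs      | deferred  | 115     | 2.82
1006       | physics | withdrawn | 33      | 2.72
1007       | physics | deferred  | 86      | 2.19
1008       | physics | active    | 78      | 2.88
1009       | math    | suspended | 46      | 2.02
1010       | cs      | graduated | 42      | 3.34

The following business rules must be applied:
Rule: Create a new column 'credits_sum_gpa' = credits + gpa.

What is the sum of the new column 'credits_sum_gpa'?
645.36

Step 1: For each record, compute credits + gpa
Example calculations:
  66 + 3.34 = 69.34
  37 + 2.28 = 39.28
  90 + 2.39 = 92.39
  ...
Step 2: Sum all derived values
Step 3: Total = 645.36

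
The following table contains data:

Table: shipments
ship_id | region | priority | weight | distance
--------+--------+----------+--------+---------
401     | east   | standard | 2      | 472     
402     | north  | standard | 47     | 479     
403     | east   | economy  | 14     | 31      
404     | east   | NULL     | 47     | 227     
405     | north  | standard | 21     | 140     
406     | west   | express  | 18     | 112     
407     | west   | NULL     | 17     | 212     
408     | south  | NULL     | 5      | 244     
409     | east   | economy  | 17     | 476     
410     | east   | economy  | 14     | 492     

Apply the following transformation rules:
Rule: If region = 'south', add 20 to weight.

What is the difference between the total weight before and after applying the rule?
20

Step 1: Original sum of weight = 202
Step 2: 1 records have region = 'south'
Step 3: Each affected record changes by 20
Step 4: Total change = 1 × 20 = 20
Step 5: New sum = 202 + 20 = 222
Step 6: Difference = |222 - 202| = 20
        (Sum increased by 20)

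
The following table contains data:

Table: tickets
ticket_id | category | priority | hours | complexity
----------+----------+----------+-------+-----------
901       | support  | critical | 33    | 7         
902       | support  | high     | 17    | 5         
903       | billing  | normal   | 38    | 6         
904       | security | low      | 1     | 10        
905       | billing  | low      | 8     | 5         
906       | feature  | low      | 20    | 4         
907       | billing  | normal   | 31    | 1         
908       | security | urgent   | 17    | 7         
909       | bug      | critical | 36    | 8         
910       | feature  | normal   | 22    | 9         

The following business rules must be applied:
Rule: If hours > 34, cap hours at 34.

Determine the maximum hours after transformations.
34

Step 1: Original maximum hours = 38
Step 2: Apply cap at 34
Step 3: 2 records had hours > 34 and were capped
Step 4: Maximum after transformation = 34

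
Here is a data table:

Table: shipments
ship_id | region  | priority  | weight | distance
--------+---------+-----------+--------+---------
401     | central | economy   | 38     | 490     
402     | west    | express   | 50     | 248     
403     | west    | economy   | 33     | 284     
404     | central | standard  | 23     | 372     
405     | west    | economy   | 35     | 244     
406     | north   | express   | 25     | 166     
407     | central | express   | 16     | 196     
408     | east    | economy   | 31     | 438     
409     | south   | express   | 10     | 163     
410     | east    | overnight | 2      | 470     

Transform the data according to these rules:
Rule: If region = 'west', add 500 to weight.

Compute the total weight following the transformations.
1763

Step 1: Count records where region = 'west': 3
Step 2: Total bonus added: 3 × 500 = 1500
Step 3: Original sum of weight: 263
Step 4: Final sum = 263 + 1500 = 1763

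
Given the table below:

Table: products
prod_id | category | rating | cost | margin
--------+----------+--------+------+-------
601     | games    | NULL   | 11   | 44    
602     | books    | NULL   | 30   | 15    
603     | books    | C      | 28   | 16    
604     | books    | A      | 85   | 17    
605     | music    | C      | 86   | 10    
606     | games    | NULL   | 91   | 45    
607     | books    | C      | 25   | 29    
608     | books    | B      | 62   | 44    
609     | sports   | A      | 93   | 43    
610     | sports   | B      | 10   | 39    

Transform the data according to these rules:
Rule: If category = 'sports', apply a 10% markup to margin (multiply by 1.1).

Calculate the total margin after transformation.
310.2

Step 1: Records with category = 'sports' have total margin = 82
Step 2: Apply multiplier: 82 × 1.1 = 90.2
Step 3: Other records total: 220
Step 4: Final sum = 90.2 + 220 = 310.2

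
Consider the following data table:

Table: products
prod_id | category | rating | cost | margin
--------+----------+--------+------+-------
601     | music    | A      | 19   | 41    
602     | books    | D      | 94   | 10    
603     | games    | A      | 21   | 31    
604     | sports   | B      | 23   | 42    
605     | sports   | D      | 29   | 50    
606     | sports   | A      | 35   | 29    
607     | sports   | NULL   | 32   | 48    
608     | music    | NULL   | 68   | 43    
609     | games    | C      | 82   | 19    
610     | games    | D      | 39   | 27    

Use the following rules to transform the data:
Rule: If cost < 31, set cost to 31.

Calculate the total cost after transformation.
474

Step 1: 4 records have cost < 31
Step 2: These records originally summed to 92
Step 3: After setting to minimum: 4 × 31 = 124
Step 4: Unaffected records sum: 350
Step 5: Final sum = 124 + 350 = 474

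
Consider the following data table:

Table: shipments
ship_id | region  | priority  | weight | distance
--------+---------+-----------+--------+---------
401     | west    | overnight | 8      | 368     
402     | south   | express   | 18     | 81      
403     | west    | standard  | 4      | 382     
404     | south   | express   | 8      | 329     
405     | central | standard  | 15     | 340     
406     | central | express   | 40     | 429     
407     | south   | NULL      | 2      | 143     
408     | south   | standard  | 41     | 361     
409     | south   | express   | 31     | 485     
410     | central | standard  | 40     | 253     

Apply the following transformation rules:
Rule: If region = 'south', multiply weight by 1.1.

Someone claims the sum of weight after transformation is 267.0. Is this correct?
No, the correct result is 217.0.

Step 1: Calculate the correct sum after transformation
Step 2: Apply multiplier 1.1 to records where region = 'south'
Step 3: Correct result = 217.0
Step 4: Claimed result = 267.0
Step 5: 217.0 ≠ 267.0
Conclusion: The claimed result is incorrect. The correct answer is 217.0.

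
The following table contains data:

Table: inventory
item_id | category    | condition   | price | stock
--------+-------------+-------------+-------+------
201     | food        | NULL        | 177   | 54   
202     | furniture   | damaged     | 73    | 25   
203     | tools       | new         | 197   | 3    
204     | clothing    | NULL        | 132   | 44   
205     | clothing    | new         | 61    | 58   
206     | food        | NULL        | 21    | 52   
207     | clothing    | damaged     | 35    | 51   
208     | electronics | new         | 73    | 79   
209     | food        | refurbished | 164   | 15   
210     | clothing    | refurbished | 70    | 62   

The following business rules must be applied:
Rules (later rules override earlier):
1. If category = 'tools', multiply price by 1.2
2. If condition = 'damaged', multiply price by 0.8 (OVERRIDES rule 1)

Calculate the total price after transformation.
1020.8

Step 1: Rule 2 takes priority for records with condition = 'damaged'
  - 2 records: 108 × 0.8 = 86.4
Step 2: Rule 1 applies to remaining records with category = 'tools'
  - 1 records: 197 × 1.2 = 236.4
Step 3: Other records unchanged: 698
Step 4: Final sum = 86.4 + 236.4 + 698 = 1020.8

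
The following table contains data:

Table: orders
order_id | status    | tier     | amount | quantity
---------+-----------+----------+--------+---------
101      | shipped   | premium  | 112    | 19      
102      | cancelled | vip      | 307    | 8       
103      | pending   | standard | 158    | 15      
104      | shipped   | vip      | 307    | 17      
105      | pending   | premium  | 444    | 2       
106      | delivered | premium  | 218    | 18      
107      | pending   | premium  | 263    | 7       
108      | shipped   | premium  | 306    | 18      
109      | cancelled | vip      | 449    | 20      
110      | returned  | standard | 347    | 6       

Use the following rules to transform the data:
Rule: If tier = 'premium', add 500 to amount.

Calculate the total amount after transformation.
5411

Step 1: Count records where tier = 'premium': 5
Step 2: Total bonus added: 5 × 500 = 2500
Step 3: Original sum of amount: 2911
Step 4: Final sum = 2911 + 2500 = 5411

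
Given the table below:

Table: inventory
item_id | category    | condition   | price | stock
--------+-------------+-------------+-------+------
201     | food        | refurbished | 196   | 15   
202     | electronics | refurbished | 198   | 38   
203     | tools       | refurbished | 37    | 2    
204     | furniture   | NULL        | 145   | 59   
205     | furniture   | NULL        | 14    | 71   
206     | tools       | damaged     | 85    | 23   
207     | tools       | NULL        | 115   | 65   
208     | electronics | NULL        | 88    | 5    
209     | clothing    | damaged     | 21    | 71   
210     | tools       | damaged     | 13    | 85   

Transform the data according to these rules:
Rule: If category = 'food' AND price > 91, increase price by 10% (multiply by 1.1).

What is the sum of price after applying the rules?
931.6

Step 1: Find records where category = 'food' AND price > 91
Step 2: 1 records match, summing to 196
Step 3: After multiplier: 196 × 1.1 = 215.6
Step 4: Unaffected records sum: 716
Step 5: Final sum = 215.6 + 716 = 931.6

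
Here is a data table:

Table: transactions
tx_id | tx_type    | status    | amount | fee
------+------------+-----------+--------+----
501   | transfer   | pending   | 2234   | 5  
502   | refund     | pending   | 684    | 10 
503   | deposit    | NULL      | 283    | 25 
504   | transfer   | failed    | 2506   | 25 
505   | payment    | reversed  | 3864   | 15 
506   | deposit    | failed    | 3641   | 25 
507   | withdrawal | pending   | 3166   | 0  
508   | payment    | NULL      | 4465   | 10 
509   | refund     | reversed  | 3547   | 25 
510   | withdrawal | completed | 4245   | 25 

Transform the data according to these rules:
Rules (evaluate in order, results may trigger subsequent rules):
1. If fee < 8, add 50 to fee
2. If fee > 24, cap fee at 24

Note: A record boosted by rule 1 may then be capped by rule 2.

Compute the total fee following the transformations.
203

Step 1: Apply rule 1 to records with fee < 8
  - 2 records get bonus of 50
  - Of these, 2 records then exceed 24 and get capped
Step 2: Apply rule 2 to records with fee > 24
  - 5 records (original) are capped
Step 3: Calculate final sum = 203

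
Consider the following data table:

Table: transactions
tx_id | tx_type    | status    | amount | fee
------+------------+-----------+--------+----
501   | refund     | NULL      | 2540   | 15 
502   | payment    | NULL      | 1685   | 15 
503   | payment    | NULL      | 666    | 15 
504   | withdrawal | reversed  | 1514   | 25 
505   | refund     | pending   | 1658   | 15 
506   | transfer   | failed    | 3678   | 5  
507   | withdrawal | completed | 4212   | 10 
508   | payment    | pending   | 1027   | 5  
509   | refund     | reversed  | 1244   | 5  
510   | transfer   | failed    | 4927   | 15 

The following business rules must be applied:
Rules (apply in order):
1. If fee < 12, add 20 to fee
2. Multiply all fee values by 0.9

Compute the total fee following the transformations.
184.5

Step 1: Apply Rule 1 - Add 20 to records with fee < 12
  - 4 records affected: 25 + (4 × 20) = 105
  - Unaffected records: 100
  - Sum after Rule 1: 205
Step 2: Apply Rule 2 - Multiply all by 0.9
  - 205 × 0.9 = 184.5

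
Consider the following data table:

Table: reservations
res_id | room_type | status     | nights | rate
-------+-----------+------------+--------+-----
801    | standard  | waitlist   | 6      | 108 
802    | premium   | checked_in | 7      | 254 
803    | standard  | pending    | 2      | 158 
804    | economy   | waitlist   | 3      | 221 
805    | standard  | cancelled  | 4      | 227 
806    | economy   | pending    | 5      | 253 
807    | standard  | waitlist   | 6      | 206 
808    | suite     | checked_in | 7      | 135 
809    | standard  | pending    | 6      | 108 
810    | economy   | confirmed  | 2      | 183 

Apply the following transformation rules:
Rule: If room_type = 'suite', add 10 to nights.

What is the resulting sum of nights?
58

Step 1: Count records where room_type = 'suite': 1
Step 2: Total bonus added: 1 × 10 = 10
Step 3: Original sum of nights: 48
Step 4: Final sum = 48 + 10 = 58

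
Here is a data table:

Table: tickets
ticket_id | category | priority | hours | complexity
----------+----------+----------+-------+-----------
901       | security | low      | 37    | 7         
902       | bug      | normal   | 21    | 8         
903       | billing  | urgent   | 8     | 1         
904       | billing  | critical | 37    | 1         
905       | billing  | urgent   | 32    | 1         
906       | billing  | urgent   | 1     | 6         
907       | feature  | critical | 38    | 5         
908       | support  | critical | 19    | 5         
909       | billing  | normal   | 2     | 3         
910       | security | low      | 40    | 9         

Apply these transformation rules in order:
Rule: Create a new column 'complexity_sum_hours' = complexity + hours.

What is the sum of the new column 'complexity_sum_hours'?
281

Step 1: For each record, compute complexity + hours
Example calculations:
  7 + 37 = 44
  8 + 21 = 29
  1 + 8 = 9
  ...
Step 2: Sum all derived values
Step 3: Total = 281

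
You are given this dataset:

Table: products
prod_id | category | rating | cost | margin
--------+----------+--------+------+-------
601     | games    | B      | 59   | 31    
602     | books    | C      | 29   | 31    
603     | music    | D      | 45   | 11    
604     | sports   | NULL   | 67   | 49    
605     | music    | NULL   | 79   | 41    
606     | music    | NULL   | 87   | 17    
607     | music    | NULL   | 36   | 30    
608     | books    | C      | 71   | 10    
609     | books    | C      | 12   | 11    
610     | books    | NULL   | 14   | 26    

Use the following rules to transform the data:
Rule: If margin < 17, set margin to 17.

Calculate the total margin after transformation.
276

Step 1: 3 records have margin < 17
Step 2: These records originally summed to 32
Step 3: After setting to minimum: 3 × 17 = 51
Step 4: Unaffected records sum: 225
Step 5: Final sum = 51 + 225 = 276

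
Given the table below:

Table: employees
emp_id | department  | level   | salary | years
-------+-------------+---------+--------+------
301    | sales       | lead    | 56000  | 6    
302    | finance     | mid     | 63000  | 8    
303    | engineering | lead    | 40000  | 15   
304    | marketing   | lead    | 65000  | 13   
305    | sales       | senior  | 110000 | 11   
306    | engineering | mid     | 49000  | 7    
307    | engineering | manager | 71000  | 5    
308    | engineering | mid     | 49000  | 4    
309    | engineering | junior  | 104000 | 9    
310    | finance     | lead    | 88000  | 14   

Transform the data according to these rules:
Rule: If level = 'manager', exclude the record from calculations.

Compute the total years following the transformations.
87

Step 1: Identify records where level = 'manager'
Step 2: The excluded records sum to 5
Step 3: Original total years = 92
Step 4: Remaining total = 92 - 5 = 87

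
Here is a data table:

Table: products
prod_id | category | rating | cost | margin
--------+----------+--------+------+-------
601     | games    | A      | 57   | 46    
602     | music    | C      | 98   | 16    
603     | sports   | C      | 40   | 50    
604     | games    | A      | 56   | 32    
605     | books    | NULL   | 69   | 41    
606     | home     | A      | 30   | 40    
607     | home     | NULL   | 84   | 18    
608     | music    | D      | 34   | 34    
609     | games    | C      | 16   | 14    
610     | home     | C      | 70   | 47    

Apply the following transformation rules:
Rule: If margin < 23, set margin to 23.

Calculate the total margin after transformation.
359

Step 1: 3 records have margin < 23
Step 2: These records originally summed to 48
Step 3: After setting to minimum: 3 × 23 = 69
Step 4: Unaffected records sum: 290
Step 5: Final sum = 69 + 290 = 359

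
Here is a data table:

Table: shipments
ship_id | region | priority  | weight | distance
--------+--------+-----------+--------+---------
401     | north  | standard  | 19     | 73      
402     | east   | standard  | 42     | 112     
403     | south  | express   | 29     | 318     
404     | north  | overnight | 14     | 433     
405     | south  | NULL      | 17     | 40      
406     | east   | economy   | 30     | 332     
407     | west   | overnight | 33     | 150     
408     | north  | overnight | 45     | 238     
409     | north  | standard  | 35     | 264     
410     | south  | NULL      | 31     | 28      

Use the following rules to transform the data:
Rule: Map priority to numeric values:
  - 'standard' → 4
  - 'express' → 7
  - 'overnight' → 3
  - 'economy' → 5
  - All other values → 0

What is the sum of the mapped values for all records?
33

Step 1: Apply mapping to each record
Step 2: Count by status:
  'standard': 3 records × 4 = 12
  'express': 1 records × 7 = 7
  'overnight': 3 records × 3 = 9
  'economy': 1 records × 5 = 5
Step 3: Sum all mapped values = 33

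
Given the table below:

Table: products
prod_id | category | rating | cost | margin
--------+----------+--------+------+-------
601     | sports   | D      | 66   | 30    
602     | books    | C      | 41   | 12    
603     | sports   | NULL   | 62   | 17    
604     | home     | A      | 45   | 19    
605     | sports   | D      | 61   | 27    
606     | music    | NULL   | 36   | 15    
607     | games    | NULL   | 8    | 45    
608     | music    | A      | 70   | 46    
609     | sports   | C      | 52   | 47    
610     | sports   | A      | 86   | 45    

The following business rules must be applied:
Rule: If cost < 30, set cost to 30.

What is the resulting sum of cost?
549

Step 1: 1 records have cost < 30
Step 2: These records originally summed to 8
Step 3: After setting to minimum: 1 × 30 = 30
Step 4: Unaffected records sum: 519
Step 5: Final sum = 30 + 519 = 549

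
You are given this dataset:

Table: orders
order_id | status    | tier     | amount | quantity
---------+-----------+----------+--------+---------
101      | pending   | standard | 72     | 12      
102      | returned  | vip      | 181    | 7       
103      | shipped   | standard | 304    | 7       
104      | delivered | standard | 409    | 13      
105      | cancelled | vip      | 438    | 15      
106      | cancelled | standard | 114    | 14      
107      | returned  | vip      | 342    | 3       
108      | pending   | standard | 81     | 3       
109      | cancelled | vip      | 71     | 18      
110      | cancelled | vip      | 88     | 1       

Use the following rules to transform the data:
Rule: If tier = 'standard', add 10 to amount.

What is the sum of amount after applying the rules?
2150

Step 1: Count records where tier = 'standard': 5
Step 2: Total bonus added: 5 × 10 = 50
Step 3: Original sum of amount: 2100
Step 4: Final sum = 2100 + 50 = 2150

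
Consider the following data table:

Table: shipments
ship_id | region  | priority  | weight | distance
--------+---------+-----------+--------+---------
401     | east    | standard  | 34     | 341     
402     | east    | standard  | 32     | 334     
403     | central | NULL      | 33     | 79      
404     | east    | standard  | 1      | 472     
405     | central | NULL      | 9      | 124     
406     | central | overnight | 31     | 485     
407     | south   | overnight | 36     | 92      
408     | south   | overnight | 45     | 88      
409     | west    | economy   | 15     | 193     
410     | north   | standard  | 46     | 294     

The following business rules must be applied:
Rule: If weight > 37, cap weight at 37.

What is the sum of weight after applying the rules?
265

Step 1: 2 records have weight > 37
Step 2: These records originally summed to 91
Step 3: After capping: 2 × 37 = 74
Step 4: Unaffected records sum: 191
Step 5: Final sum = 74 + 191 = 265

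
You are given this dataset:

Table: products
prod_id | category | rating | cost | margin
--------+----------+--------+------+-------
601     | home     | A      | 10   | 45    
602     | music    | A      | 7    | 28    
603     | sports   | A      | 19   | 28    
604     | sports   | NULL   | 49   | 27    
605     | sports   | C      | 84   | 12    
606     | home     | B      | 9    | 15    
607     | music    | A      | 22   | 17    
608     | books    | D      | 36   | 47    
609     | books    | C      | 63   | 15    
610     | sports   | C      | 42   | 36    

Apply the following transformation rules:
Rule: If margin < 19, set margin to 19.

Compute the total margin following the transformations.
287

Step 1: 4 records have margin < 19
Step 2: These records originally summed to 59
Step 3: After setting to minimum: 4 × 19 = 76
Step 4: Unaffected records sum: 211
Step 5: Final sum = 76 + 211 = 287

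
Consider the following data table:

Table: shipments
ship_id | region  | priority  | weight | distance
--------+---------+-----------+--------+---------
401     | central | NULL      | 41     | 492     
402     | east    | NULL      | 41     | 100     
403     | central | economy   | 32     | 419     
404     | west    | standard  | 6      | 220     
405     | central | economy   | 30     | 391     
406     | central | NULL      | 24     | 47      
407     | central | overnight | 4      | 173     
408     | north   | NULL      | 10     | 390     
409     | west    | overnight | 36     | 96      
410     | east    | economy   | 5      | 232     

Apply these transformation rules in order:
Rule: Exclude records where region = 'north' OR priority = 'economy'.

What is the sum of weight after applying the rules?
152

Step 1: Find records where region = 'north' OR priority = 'economy'
Step 2: 4 records match, summing to 77
Step 3: Original sum: 229
Step 4: Remaining sum = 229 - 77 = 152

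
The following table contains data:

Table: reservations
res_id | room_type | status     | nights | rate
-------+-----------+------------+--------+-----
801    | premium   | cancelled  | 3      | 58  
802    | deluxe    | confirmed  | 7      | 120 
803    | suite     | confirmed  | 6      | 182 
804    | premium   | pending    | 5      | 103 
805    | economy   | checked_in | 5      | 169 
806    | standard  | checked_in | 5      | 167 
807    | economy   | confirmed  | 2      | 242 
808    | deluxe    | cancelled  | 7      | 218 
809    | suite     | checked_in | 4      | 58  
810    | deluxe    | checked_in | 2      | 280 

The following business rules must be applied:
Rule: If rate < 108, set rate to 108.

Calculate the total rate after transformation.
1702

Step 1: 3 records have rate < 108
Step 2: These records originally summed to 219
Step 3: After setting to minimum: 3 × 108 = 324
Step 4: Unaffected records sum: 1378
Step 5: Final sum = 324 + 1378 = 1702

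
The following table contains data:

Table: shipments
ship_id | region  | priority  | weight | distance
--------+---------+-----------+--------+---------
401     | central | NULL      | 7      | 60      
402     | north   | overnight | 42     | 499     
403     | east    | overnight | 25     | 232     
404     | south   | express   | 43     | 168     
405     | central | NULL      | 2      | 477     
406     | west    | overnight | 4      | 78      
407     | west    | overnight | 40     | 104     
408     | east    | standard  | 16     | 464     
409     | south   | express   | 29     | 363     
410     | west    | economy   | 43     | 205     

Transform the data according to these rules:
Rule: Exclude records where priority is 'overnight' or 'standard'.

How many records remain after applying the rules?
5

Step 1: Count records to exclude
  - 4 (overnight) + 1 (standard) = 5 records
Step 2: Total records: 10
Step 3: Remaining = 10 - 5 = 5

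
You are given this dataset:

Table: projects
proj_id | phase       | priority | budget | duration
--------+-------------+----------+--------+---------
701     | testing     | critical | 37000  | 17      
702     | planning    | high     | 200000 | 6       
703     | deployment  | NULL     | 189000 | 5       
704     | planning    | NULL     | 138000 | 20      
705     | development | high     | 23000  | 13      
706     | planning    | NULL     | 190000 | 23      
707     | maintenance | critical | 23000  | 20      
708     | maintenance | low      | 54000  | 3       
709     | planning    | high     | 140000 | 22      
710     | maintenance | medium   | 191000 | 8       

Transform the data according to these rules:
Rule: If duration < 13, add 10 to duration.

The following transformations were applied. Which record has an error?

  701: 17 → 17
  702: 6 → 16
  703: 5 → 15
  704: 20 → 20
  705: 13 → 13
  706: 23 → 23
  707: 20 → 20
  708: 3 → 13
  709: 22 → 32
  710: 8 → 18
Record 709 has an error. The correct transformed value should be 22, not 32.

Step 1: Check each record against the rule
Step 2: Record 709 has duration = 22
Step 3: Since 22 >= 13, the bonus should not have been applied
Step 4: Correct value = 22, but claimed value = 32
Conclusion: Record 709 has the error.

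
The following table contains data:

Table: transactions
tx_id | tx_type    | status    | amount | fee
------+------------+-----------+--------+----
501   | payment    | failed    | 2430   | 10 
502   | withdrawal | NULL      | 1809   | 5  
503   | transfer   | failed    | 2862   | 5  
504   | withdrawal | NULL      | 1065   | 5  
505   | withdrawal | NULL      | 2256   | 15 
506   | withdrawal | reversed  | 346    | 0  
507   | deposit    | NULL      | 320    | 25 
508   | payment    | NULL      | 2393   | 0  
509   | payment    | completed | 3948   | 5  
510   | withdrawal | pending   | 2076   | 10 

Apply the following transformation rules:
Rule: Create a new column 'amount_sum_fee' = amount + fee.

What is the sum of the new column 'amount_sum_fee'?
19585

Step 1: For each record, compute amount + fee
Example calculations:
  2430 + 10 = 2440
  1809 + 5 = 1814
  2862 + 5 = 2867
  ...
Step 2: Sum all derived values
Step 3: Total = 19585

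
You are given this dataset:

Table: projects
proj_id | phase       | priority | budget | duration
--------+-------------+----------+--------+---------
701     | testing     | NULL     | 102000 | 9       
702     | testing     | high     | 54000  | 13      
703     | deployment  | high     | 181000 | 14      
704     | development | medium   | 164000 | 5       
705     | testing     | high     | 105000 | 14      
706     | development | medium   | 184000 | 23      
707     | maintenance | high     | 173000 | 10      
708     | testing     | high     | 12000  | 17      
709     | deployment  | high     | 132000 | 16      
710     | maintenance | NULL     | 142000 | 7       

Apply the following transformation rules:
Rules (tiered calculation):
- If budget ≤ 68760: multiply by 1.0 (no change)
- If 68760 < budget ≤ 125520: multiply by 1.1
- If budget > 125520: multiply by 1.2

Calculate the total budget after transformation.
1464900.0

Step 1: Tier 1 (budget ≤ 68760): 2 records, sum = 66000 × 1.0 = 66000.0
Step 2: Tier 2 (68760 < budget ≤ 125520): 2 records, sum = 207000 × 1.1 = 227700.0
Step 3: Tier 3 (budget > 125520): 6 records, sum = 976000 × 1.2 = 1171200.0
Step 4: Final sum = 66000.0 + 227700.0 + 1171200.0 = 1464900.0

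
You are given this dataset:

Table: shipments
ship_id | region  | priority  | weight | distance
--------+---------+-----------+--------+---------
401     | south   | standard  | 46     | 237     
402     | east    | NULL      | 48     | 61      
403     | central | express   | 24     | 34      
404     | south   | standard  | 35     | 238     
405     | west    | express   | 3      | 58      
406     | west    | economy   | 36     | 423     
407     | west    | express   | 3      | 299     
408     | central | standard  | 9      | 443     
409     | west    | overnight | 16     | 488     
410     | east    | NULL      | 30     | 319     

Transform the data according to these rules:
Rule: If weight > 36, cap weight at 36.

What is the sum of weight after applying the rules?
228

Step 1: 2 records have weight > 36
Step 2: These records originally summed to 94
Step 3: After capping: 2 × 36 = 72
Step 4: Unaffected records sum: 156
Step 5: Final sum = 72 + 156 = 228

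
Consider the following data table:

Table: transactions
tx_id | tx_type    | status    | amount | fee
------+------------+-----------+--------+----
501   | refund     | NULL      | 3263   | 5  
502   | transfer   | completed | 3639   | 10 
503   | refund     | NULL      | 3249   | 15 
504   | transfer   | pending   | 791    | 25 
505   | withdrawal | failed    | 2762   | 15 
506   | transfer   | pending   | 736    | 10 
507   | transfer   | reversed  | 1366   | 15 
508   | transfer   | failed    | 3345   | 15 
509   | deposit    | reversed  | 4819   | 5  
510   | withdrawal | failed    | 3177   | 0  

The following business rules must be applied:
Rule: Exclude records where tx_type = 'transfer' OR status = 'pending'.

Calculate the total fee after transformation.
40

Step 1: Find records where tx_type = 'transfer' OR status = 'pending'
Step 2: 5 records match, summing to 75
Step 3: Original sum: 115
Step 4: Remaining sum = 115 - 75 = 40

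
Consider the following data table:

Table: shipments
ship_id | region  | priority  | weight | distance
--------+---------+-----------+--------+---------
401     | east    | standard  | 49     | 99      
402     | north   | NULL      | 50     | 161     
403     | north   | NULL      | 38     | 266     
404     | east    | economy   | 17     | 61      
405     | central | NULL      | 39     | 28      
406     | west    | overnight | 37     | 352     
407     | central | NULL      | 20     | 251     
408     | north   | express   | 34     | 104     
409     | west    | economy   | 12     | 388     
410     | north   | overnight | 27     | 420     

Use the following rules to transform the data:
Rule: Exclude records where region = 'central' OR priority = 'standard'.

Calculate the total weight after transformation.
215

Step 1: Find records where region = 'central' OR priority = 'standard'
Step 2: 3 records match, summing to 108
Step 3: Original sum: 323
Step 4: Remaining sum = 323 - 108 = 215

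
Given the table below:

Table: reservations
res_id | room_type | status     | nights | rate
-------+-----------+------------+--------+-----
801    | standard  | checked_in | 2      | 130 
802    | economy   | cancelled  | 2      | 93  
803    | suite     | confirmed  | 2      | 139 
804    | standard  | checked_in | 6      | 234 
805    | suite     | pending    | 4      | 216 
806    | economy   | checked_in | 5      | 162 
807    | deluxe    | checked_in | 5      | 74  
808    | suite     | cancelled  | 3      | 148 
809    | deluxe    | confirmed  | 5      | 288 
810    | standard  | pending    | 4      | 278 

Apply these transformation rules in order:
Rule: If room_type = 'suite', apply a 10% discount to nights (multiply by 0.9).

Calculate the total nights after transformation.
37.1

Step 1: Records with room_type = 'suite' have total nights = 9
Step 2: Apply multiplier: 9 × 0.9 = 8.1
Step 3: Other records total: 29
Step 4: Final sum = 8.1 + 29 = 37.1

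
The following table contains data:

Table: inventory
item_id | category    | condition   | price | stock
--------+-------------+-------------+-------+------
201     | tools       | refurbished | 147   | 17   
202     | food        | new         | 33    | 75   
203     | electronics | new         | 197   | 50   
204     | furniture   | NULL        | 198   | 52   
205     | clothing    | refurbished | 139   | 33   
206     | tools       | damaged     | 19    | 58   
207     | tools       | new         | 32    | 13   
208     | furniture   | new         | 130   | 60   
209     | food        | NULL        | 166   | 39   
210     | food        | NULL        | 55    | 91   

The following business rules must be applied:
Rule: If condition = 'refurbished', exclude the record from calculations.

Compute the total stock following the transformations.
438

Step 1: Identify records where condition = 'refurbished'
Step 2: The excluded records sum to 50
Step 3: Original total stock = 488
Step 4: Remaining total = 488 - 50 = 438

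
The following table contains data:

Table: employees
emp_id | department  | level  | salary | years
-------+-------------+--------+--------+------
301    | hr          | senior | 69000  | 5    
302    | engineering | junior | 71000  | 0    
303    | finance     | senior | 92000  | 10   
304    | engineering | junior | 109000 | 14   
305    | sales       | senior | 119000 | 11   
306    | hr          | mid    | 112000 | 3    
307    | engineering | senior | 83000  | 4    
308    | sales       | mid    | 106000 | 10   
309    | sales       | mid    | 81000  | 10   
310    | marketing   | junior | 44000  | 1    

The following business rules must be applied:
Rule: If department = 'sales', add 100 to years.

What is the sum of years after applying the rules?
368

Step 1: Count records where department = 'sales': 3
Step 2: Total bonus added: 3 × 100 = 300
Step 3: Original sum of years: 68
Step 4: Final sum = 68 + 300 = 368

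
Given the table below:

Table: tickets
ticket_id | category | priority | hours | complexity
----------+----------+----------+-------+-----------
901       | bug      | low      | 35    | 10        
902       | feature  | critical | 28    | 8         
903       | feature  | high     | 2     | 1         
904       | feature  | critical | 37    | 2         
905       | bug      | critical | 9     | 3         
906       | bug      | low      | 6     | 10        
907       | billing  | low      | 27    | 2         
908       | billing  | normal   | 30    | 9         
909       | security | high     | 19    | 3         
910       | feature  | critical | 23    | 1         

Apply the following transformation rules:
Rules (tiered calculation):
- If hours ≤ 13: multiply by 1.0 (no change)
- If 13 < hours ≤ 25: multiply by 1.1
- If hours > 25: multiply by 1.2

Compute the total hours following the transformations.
251.6

Step 1: Tier 1 (hours ≤ 13): 3 records, sum = 17 × 1.0 = 17.0
Step 2: Tier 2 (13 < hours ≤ 25): 2 records, sum = 42 × 1.1 = 46.2
Step 3: Tier 3 (hours > 25): 5 records, sum = 157 × 1.2 = 188.4
Step 4: Final sum = 17.0 + 46.2 + 188.4 = 251.6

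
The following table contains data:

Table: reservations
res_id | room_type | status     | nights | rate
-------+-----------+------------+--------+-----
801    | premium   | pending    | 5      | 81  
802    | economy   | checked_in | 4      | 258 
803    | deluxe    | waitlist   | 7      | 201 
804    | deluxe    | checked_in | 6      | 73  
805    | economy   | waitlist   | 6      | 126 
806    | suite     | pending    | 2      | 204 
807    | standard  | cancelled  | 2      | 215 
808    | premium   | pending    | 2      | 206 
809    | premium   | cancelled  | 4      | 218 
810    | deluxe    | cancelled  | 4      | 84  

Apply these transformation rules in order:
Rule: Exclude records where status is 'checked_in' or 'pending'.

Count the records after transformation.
5

Step 1: Count records to exclude
  - 2 (checked_in) + 3 (pending) = 5 records
Step 2: Total records: 10
Step 3: Remaining = 10 - 5 = 5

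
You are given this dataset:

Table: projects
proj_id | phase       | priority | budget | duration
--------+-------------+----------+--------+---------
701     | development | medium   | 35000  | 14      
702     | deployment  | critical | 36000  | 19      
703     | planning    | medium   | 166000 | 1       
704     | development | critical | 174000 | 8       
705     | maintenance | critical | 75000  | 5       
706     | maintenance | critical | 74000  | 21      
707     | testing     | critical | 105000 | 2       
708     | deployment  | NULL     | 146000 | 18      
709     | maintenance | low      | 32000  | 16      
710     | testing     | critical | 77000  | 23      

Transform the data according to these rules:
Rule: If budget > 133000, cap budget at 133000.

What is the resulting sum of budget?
833000

Step 1: 3 records have budget > 133000
Step 2: These records originally summed to 486000
Step 3: After capping: 3 × 133000 = 399000
Step 4: Unaffected records sum: 434000
Step 5: Final sum = 399000 + 434000 = 833000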